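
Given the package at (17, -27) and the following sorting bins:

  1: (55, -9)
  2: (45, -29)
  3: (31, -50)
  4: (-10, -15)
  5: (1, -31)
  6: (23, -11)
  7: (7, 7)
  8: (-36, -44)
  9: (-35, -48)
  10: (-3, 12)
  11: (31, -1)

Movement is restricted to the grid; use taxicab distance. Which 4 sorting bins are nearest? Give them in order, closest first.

5, 6, 2, 3

Distances from (17, -27):
1: |38| + |18| = 38 + 18 = 56
2: |28| + |-2| = 28 + 2 = 30
3: |14| + |-23| = 14 + 23 = 37
4: |-27| + |12| = 27 + 12 = 39
5: |-16| + |-4| = 16 + 4 = 20
6: |6| + |16| = 6 + 16 = 22
7: |-10| + |34| = 10 + 34 = 44
8: |-53| + |-17| = 53 + 17 = 70
9: |-52| + |-21| = 52 + 21 = 73
10: |-20| + |39| = 20 + 39 = 59
11: |14| + |26| = 14 + 26 = 40
Sorted: 5 (20) < 6 (22) < 2 (30) < 3 (37) < 4 (39) < 11 (40) < …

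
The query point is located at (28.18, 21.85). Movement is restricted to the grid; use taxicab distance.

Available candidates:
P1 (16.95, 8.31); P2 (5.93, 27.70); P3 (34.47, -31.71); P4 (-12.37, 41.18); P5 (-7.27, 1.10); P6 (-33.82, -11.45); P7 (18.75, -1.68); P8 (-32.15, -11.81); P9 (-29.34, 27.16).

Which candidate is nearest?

P1

Distances from (28.18, 21.85):
P1: |-11.23| + |-13.54| = 11.23 + 13.54 = 24.77
P2: |-22.25| + |5.85| = 22.25 + 5.85 = 28.10
P3: |6.29| + |-53.56| = 6.29 + 53.56 = 59.85
P4: |-40.55| + |19.33| = 40.55 + 19.33 = 59.88
P5: |-35.45| + |-20.75| = 35.45 + 20.75 = 56.20
P6: |-62.00| + |-33.30| = 62.00 + 33.30 = 95.30
P7: |-9.43| + |-23.53| = 9.43 + 23.53 = 32.96
P8: |-60.33| + |-33.66| = 60.33 + 33.66 = 93.99
P9: |-57.52| + |5.31| = 57.52 + 5.31 = 62.83
Minimum: P1 at 24.77.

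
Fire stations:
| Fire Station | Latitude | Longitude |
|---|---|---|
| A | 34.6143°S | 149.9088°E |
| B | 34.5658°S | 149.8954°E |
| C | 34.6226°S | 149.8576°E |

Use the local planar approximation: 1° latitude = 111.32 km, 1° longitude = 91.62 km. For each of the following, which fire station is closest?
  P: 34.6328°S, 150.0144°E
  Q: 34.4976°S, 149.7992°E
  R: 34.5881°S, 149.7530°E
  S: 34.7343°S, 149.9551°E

P→A; Q→B; R→C; S→A

P at 34.6328°S, 150.0144°E:
  A: √((0.0185·111.32)² + (-0.1056·91.62)²) = √(4.241211 + 93.607018) = 9.8918 km
  B: √((0.0670·111.32)² + (-0.1190·91.62)²) = √(55.628327 + 118.870612) = 13.2098 km
  C: √((0.0102·111.32)² + (-0.1568·91.62)²) = √(1.289278 + 206.382416) = 14.4108 km
  → nearest: A (9.8918 km)
Q at 34.4976°S, 149.7992°E:
  A: √((-0.1167·111.32)² + (0.1096·91.62)²) = √(168.767224 + 100.832767) = 16.4195 km
  B: √((-0.0682·111.32)² + (0.0962·91.62)²) = √(57.638828 + 77.683846) = 11.6328 km
  C: √((-0.1250·111.32)² + (0.0584·91.62)²) = √(193.627225 + 28.629006) = 14.9083 km
  → nearest: B (11.6328 km)
R at 34.5881°S, 149.7530°E:
  A: √((-0.0262·111.32)² + (0.1558·91.62)²) = √(8.506462 + 203.758381) = 14.5693 km
  B: √((0.0223·111.32)² + (0.1424·91.62)²) = √(6.162488 + 170.216068) = 13.2808 km
  C: √((-0.0345·111.32)² + (0.1046·91.62)²) = √(14.749747 + 91.842552) = 10.3244 km
  → nearest: C (10.3244 km)
S at 34.7343°S, 149.9551°E:
  A: √((0.1200·111.32)² + (-0.0463·91.62)²) = √(178.446851 + 17.994615) = 14.0158 km
  B: √((0.1685·111.32)² + (-0.0597·91.62)²) = √(351.840805 + 29.917771) = 19.5386 km
  C: √((0.1117·111.32)² + (-0.0975·91.62)²) = √(154.615398 + 79.797596) = 15.3106 km
  → nearest: A (14.0158 km)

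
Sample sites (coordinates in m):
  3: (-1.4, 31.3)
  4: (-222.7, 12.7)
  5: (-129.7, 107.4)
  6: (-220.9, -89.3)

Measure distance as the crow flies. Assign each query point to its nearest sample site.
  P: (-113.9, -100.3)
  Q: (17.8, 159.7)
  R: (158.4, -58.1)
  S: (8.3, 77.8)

P at (-113.9, -100.3):
  3: 173.1 m
  4: 156.9 m
  5: 208.3 m
  6: 107.6 m
  → nearest: 6 (107.6 m)
Q at (17.8, 159.7):
  3: 129.8 m
  4: 281.9 m
  5: 156.5 m
  6: 344.9 m
  → nearest: 3 (129.8 m)
R at (158.4, -58.1):
  3: 183.1 m
  4: 387.6 m
  5: 332.3 m
  6: 380.6 m
  → nearest: 3 (183.1 m)
S at (8.3, 77.8):
  3: 47.5 m
  4: 240.0 m
  5: 141.1 m
  6: 283.6 m
  → nearest: 3 (47.5 m)

P→6; Q→3; R→3; S→3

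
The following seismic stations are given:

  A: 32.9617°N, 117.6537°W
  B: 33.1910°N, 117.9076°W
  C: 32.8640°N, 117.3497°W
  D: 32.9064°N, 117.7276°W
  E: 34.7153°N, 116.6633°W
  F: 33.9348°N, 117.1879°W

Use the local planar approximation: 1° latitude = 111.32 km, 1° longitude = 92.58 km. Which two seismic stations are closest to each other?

A and D

Pairwise distances:
A–B: √((0.2293·111.32)² + (-0.2539·92.58)²) = √(651.560135 + 552.534951) = 34.7001 km
A–C: √((-0.0977·111.32)² + (0.3040·92.58)²) = √(118.286593 + 792.102748) = 30.1727 km
A–D: √((-0.0553·111.32)² + (-0.0739·92.58)²) = √(37.896287 + 46.808339) = 9.2035 km
A–E: √((1.7536·111.32)² + (0.9904·92.58)²) = √(38107.237696 + 8407.282026) = 215.6723 km
A–F: √((0.9731·111.32)² + (0.4658·92.58)²) = √(11734.412217 + 1859.659022) = 116.5936 km
B–C: √((-0.3270·111.32)² + (0.5579·92.58)²) = √(1325.079395 + 2667.761961) = 63.1889 km
B–D: √((-0.2846·111.32)² + (0.1800·92.58)²) = √(1003.728341 + 277.702227) = 35.7971 km
B–E: √((1.5243·111.32)² + (1.2443·92.58)²) = √(28793.025017 + 13270.416545) = 205.0937 km
B–F: √((0.7438·111.32)² + (0.7197·92.58)²) = √(6855.809530 + 4439.533713) = 106.2796 km
C–D: √((0.0424·111.32)² + (-0.3779·92.58)²) = √(22.278098 + 1224.018937) = 35.3029 km
C–E: √((1.8513·111.32)² + (0.6864·92.58)²) = √(42471.734512 + 4038.210025) = 215.6616 km
C–F: √((1.0708·111.32)² + (0.1618·92.58)²) = √(14208.987113 + 224.383743) = 120.1390 km
D–E: √((1.8089·111.32)² + (1.0643·92.58)²) = √(40548.567200 + 9708.731200) = 224.1814 km
D–F: √((1.0284·111.32)² + (0.5397·92.58)²) = √(13106.011095 + 2496.543795) = 124.9102 km
E–F: √((-0.7805·111.32)² + (-0.5246·92.58)²) = √(7549.048405 + 2358.798948) = 99.5382 km
Closest pair: A–D at 9.2035 km.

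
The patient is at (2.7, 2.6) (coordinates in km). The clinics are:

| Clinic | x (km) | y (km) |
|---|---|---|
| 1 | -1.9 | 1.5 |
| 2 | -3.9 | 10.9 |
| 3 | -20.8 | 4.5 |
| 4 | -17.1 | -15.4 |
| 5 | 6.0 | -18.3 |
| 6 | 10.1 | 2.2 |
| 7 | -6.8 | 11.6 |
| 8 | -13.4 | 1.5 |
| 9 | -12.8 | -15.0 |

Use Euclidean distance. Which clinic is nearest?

Distances from (2.7, 2.6):
1: √((-4.6)² + (-1.1)²) = √(21.160 + 1.210) = 4.7 km
2: √((-6.6)² + (8.3)²) = √(43.560 + 68.890) = 10.6 km
3: √((-23.5)² + (1.9)²) = √(552.250 + 3.610) = 23.6 km
4: √((-19.8)² + (-18.0)²) = √(392.040 + 324.000) = 26.8 km
5: √((3.3)² + (-20.9)²) = √(10.890 + 436.810) = 21.2 km
6: √((7.4)² + (-0.4)²) = √(54.760 + 0.160) = 7.4 km
7: √((-9.5)² + (9.0)²) = √(90.250 + 81.000) = 13.1 km
8: √((-16.1)² + (-1.1)²) = √(259.210 + 1.210) = 16.1 km
9: √((-15.5)² + (-17.6)²) = √(240.250 + 309.760) = 23.5 km
Minimum: 1 at 4.7 km.

1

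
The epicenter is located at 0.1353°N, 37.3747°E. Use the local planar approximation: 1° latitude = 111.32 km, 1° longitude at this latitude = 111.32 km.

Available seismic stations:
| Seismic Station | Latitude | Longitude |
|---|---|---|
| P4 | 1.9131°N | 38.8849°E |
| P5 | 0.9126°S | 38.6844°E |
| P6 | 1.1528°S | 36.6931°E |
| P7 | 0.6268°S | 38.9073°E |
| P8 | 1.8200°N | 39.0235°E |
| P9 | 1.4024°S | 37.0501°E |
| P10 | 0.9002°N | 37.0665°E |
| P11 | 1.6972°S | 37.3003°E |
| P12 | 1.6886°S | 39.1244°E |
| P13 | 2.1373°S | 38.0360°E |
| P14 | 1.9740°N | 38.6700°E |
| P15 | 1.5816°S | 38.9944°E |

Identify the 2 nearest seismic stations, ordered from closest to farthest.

Distances from 0.1353°N, 37.3747°E:
P4: 259.6711 km
P5: 186.7195 km
P6: 162.2288 km
P7: 190.5381 km
P8: 262.4121 km
P9: 174.9491 km
P10: 91.8008 km
P11: 204.1620 km
P12: 281.3570 km
P13: 263.4789 km
P14: 250.3740 km
P15: 262.7523 km
Sorted: P10 (91.8008 km) < P6 (162.2288 km) < P9 (174.9491 km) < P5 (186.7195 km) < …

P10, P6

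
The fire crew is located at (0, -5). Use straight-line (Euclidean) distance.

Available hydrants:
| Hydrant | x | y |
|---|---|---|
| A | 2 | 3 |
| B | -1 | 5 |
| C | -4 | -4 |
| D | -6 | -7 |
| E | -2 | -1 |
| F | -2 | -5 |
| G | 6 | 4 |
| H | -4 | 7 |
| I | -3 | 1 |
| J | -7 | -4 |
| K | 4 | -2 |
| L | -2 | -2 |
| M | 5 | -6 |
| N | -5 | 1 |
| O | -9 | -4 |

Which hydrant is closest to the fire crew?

Distances from (0, -5):
A: √((2)² + (8)²) = √(4.000 + 64.000) = 8.2
B: √((-1)² + (10)²) = √(1.000 + 100.000) = 10.0
C: √((-4)² + (1)²) = √(16.000 + 1.000) = 4.1
D: √((-6)² + (-2)²) = √(36.000 + 4.000) = 6.3
E: √((-2)² + (4)²) = √(4.000 + 16.000) = 4.5
F: √((-2)² + (0)²) = √(4.000 + 0.000) = 2.0
G: √((6)² + (9)²) = √(36.000 + 81.000) = 10.8
H: √((-4)² + (12)²) = √(16.000 + 144.000) = 12.6
I: √((-3)² + (6)²) = √(9.000 + 36.000) = 6.7
J: √((-7)² + (1)²) = √(49.000 + 1.000) = 7.1
K: √((4)² + (3)²) = √(16.000 + 9.000) = 5.0
L: √((-2)² + (3)²) = √(4.000 + 9.000) = 3.6
M: √((5)² + (-1)²) = √(25.000 + 1.000) = 5.1
N: √((-5)² + (6)²) = √(25.000 + 36.000) = 7.8
O: √((-9)² + (1)²) = √(81.000 + 1.000) = 9.1
Minimum: F at 2.0.

F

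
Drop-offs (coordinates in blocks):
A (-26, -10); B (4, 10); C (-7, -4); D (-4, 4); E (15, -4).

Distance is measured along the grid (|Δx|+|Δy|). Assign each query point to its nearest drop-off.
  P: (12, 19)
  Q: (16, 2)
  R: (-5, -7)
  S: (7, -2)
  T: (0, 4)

P at (12, 19):
  A: 67 blocks
  B: 17 blocks
  C: 42 blocks
  D: 31 blocks
  E: 26 blocks
  → nearest: B (17 blocks)
Q at (16, 2):
  A: 54 blocks
  B: 20 blocks
  C: 29 blocks
  D: 22 blocks
  E: 7 blocks
  → nearest: E (7 blocks)
R at (-5, -7):
  A: 24 blocks
  B: 26 blocks
  C: 5 blocks
  D: 12 blocks
  E: 23 blocks
  → nearest: C (5 blocks)
S at (7, -2):
  A: 41 blocks
  B: 15 blocks
  C: 16 blocks
  D: 17 blocks
  E: 10 blocks
  → nearest: E (10 blocks)
T at (0, 4):
  A: 40 blocks
  B: 10 blocks
  C: 15 blocks
  D: 4 blocks
  E: 23 blocks
  → nearest: D (4 blocks)

P→B; Q→E; R→C; S→E; T→D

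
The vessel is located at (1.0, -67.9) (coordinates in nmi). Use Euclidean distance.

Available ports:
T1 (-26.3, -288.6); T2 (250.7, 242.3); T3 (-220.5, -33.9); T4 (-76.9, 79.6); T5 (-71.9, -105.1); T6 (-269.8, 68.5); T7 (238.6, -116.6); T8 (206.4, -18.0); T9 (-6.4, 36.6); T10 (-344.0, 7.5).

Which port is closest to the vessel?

Distances from (1.0, -67.9):
T1: √((-27.3)² + (-220.7)²) = √(745.290 + 48708.490) = 222.4 nmi
T2: √((249.7)² + (310.2)²) = √(62350.090 + 96224.040) = 398.2 nmi
T3: √((-221.5)² + (34.0)²) = √(49062.250 + 1156.000) = 224.1 nmi
T4: √((-77.9)² + (147.5)²) = √(6068.410 + 21756.250) = 166.8 nmi
T5: √((-72.9)² + (-37.2)²) = √(5314.410 + 1383.840) = 81.8 nmi
T6: √((-270.8)² + (136.4)²) = √(73332.640 + 18604.960) = 303.2 nmi
T7: √((237.6)² + (-48.7)²) = √(56453.760 + 2371.690) = 242.5 nmi
T8: √((205.4)² + (49.9)²) = √(42189.160 + 2490.010) = 211.4 nmi
T9: √((-7.4)² + (104.5)²) = √(54.760 + 10920.250) = 104.8 nmi
T10: √((-345.0)² + (75.4)²) = √(119025.000 + 5685.160) = 353.1 nmi
Minimum: T5 at 81.8 nmi.

T5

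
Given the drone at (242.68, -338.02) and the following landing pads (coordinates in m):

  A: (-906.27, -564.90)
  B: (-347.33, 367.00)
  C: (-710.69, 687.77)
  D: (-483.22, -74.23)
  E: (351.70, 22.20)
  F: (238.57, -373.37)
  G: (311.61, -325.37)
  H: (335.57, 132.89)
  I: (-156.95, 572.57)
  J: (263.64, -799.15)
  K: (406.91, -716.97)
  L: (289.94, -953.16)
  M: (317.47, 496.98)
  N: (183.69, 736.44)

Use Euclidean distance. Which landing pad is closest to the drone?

Distances from (242.68, -338.02):
A: √((-1148.95)² + (-226.88)²) = √(1320086.1025 + 51474.5344) = 1171.14 m
B: √((-590.01)² + (705.02)²) = √(348111.8001 + 497053.2004) = 919.33 m
C: √((-953.37)² + (1025.79)²) = √(908914.3569 + 1052245.1241) = 1400.41 m
D: √((-725.90)² + (263.79)²) = √(526930.8100 + 69585.1641) = 772.34 m
E: √((109.02)² + (360.22)²) = √(11885.3604 + 129758.4484) = 376.36 m
F: √((-4.11)² + (-35.35)²) = √(16.8921 + 1249.6225) = 35.59 m
G: √((68.93)² + (12.65)²) = √(4751.3449 + 160.0225) = 70.08 m
H: √((92.89)² + (470.91)²) = √(8628.5521 + 221756.2281) = 479.98 m
I: √((-399.63)² + (910.59)²) = √(159704.1369 + 829174.1481) = 994.42 m
J: √((20.96)² + (-461.13)²) = √(439.3216 + 212640.8769) = 461.61 m
K: √((164.23)² + (-378.95)²) = √(26971.4929 + 143603.1025) = 413.01 m
L: √((47.26)² + (-615.14)²) = √(2233.5076 + 378397.2196) = 616.95 m
M: √((74.79)² + (835.00)²) = √(5593.5441 + 697225.0000) = 838.34 m
N: √((-58.99)² + (1074.46)²) = √(3479.8201 + 1154464.2916) = 1076.08 m
Minimum: F at 35.59 m.

F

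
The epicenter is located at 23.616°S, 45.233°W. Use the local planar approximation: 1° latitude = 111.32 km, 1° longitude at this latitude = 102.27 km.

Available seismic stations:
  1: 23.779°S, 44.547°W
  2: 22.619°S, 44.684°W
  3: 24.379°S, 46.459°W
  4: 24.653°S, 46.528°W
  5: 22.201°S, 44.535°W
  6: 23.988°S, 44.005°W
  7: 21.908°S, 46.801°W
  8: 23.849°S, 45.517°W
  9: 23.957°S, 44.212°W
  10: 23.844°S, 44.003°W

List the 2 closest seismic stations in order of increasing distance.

8, 1

Distances from 23.616°S, 45.233°W:
1: √((-0.163·111.32)² + (0.686·102.27)²) = √(329.24683 + 4922.03552) = 72.466 km
2: √((0.997·111.32)² + (0.549·102.27)²) = √(12317.90107 + 3152.39914) = 124.380 km
3: √((-0.763·111.32)² + (-1.226·102.27)²) = √(7214.32115 + 15720.90170) = 151.444 km
4: √((-1.037·111.32)² + (-1.295·102.27)²) = √(13326.12578 + 17540.26089) = 175.688 km
5: √((1.415·111.32)² + (0.698·102.27)²) = √(24811.85732 + 5095.74113) = 172.938 km
6: √((-0.372·111.32)² + (1.228·102.27)²) = √(1714.87423 + 15772.23523) = 132.239 km
7: √((1.708·111.32)² + (-1.568·102.27)²) = √(36151.15091 + 25715.12434) = 248.729 km
8: √((-0.233·111.32)² + (-0.284·102.27)²) = √(672.75702 + 843.59344) = 38.940 km
9: √((-0.341·111.32)² + (1.021·102.27)²) = √(1440.97071 + 10903.04981) = 111.104 km
10: √((-0.228·111.32)² + (1.230·102.27)²) = √(644.19313 + 15823.65242) = 128.327 km
Sorted: 8 (38.940 km) < 1 (72.466 km) < 9 (111.104 km) < 2 (124.380 km) < …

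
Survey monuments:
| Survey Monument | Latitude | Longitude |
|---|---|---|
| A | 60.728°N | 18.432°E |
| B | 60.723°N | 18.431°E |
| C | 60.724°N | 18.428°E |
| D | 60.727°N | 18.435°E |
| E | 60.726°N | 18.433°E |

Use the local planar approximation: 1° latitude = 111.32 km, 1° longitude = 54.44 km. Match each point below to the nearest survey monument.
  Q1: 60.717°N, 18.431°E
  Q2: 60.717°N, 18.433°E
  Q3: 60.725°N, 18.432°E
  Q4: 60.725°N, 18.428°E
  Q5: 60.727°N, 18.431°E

Q1→B; Q2→B; Q3→E; Q4→C; Q5→A

Q1 at 60.717°N, 18.431°E:
  A: √((0.011·111.32)² + (0.001·54.44)²) = √(1.49944923 + 0.00296371) = 1.225730 km
  B: √((0.006·111.32)² + (0.000·54.44)²) = √(0.44611713 + 0.00000000) = 0.667920 km
  C: √((0.007·111.32)² + (-0.003·54.44)²) = √(0.60721498 + 0.02667342) = 0.796171 km
  D: √((0.010·111.32)² + (0.004·54.44)²) = √(1.23921424 + 0.04741942) = 1.134299 km
  E: √((0.009·111.32)² + (0.002·54.44)²) = √(1.00376353 + 0.01185485) = 1.007779 km
  → nearest: B (0.667920 km)
Q2 at 60.717°N, 18.433°E:
  A: √((0.011·111.32)² + (-0.001·54.44)²) = √(1.49944923 + 0.00296371) = 1.225730 km
  B: √((0.006·111.32)² + (-0.002·54.44)²) = √(0.44611713 + 0.01185485) = 0.676736 km
  C: √((0.007·111.32)² + (-0.005·54.44)²) = √(0.60721498 + 0.07409284) = 0.825414 km
  D: √((0.010·111.32)² + (0.002·54.44)²) = √(1.23921424 + 0.01185485) = 1.118512 km
  E: √((0.009·111.32)² + (0.000·54.44)²) = √(1.00376353 + 0.00000000) = 1.001880 km
  → nearest: B (0.676736 km)
Q3 at 60.725°N, 18.432°E:
  A: √((0.003·111.32)² + (0.000·54.44)²) = √(0.11152928 + 0.00000000) = 0.333960 km
  B: √((-0.002·111.32)² + (-0.001·54.44)²) = √(0.04956857 + 0.00296371) = 0.229199 km
  C: √((-0.001·111.32)² + (-0.004·54.44)²) = √(0.01239214 + 0.04741942) = 0.244564 km
  D: √((0.002·111.32)² + (0.003·54.44)²) = √(0.04956857 + 0.02667342) = 0.276120 km
  E: √((0.001·111.32)² + (0.001·54.44)²) = √(0.01239214 + 0.00296371) = 0.123919 km
  → nearest: E (0.123919 km)
Q4 at 60.725°N, 18.428°E:
  A: √((0.003·111.32)² + (0.004·54.44)²) = √(0.11152928 + 0.04741942) = 0.398684 km
  B: √((-0.002·111.32)² + (0.003·54.44)²) = √(0.04956857 + 0.02667342) = 0.276120 km
  C: √((-0.001·111.32)² + (0.000·54.44)²) = √(0.01239214 + 0.00000000) = 0.111320 km
  D: √((0.002·111.32)² + (0.007·54.44)²) = √(0.04956857 + 0.14522197) = 0.441351 km
  E: √((0.001·111.32)² + (0.005·54.44)²) = √(0.01239214 + 0.07409284) = 0.294083 km
  → nearest: C (0.111320 km)
Q5 at 60.727°N, 18.431°E:
  A: √((0.001·111.32)² + (0.001·54.44)²) = √(0.01239214 + 0.00296371) = 0.123919 km
  B: √((-0.004·111.32)² + (0.000·54.44)²) = √(0.19827428 + 0.00000000) = 0.445280 km
  C: √((-0.003·111.32)² + (-0.003·54.44)²) = √(0.11152928 + 0.02667342) = 0.371756 km
  D: √((0.000·111.32)² + (0.004·54.44)²) = √(0.00000000 + 0.04741942) = 0.217760 km
  E: √((-0.001·111.32)² + (0.002·54.44)²) = √(0.01239214 + 0.01185485) = 0.155714 km
  → nearest: A (0.123919 km)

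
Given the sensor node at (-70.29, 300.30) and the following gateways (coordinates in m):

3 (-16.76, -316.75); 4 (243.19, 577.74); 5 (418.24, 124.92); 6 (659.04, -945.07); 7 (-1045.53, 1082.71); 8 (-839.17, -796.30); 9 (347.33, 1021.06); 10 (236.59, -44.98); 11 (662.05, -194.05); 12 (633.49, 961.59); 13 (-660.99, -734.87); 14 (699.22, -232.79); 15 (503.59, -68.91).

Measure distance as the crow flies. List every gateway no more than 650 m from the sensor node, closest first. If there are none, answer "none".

Distances from (-70.29, 300.30):
3: 619.37 m
4: 418.62 m
5: 519.06 m
6: 1443.21 m
7: 1250.30 m
8: 1339.29 m
9: 833.01 m
10: 461.95 m
11: 883.57 m
12: 965.72 m
13: 1191.85 m
14: 936.13 m
15: 682.39 m
Threshold 650 m: 4 (418.62 m), 10 (461.95 m), 5 (519.06 m), 3 (619.37 m) are within range.

4, 10, 5, 3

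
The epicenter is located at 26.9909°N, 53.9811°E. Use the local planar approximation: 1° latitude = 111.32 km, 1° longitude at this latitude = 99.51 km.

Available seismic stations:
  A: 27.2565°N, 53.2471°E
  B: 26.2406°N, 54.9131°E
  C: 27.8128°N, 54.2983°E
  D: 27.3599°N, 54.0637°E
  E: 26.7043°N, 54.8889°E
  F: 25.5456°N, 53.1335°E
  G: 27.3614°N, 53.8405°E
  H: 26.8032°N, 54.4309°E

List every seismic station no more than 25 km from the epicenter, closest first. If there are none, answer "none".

none

Distances from 26.9909°N, 53.9811°E:
A: 78.7977 km
B: 124.8098 km
C: 96.7856 km
D: 41.8914 km
E: 95.8036 km
F: 181.6587 km
G: 43.5525 km
H: 49.3965 km
Threshold 25 km: none within range.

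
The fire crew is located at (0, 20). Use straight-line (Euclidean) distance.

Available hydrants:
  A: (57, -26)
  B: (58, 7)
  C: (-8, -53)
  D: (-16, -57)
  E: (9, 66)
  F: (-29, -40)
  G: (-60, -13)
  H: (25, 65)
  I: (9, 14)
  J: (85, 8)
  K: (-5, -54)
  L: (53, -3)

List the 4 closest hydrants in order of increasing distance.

Distances from (0, 20):
A: √((57)² + (-46)²) = √(3249.000 + 2116.000) = 73.2
B: √((58)² + (-13)²) = √(3364.000 + 169.000) = 59.4
C: √((-8)² + (-73)²) = √(64.000 + 5329.000) = 73.4
D: √((-16)² + (-77)²) = √(256.000 + 5929.000) = 78.6
E: √((9)² + (46)²) = √(81.000 + 2116.000) = 46.9
F: √((-29)² + (-60)²) = √(841.000 + 3600.000) = 66.6
G: √((-60)² + (-33)²) = √(3600.000 + 1089.000) = 68.5
H: √((25)² + (45)²) = √(625.000 + 2025.000) = 51.5
I: √((9)² + (-6)²) = √(81.000 + 36.000) = 10.8
J: √((85)² + (-12)²) = √(7225.000 + 144.000) = 85.8
K: √((-5)² + (-74)²) = √(25.000 + 5476.000) = 74.2
L: √((53)² + (-23)²) = √(2809.000 + 529.000) = 57.8
Sorted: I (10.8) < E (46.9) < H (51.5) < L (57.8) < B (59.4) < F (66.6) < …

I, E, H, L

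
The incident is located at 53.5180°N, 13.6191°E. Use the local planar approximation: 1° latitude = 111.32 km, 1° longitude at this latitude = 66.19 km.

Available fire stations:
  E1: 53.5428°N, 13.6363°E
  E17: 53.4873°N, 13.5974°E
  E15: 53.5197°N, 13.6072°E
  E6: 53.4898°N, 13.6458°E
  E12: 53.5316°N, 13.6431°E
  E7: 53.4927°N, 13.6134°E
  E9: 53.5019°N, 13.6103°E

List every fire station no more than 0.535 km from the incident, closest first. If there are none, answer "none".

none

Distances from 53.5180°N, 13.6191°E:
E1: √((0.0248·111.32)² + (0.0172·66.19)²) = √(7.621663 + 1.296109) = 2.9863 km
E17: √((-0.0307·111.32)² + (-0.0217·66.19)²) = √(11.679470 + 2.063024) = 3.7071 km
E15: √((0.0017·111.32)² + (-0.0119·66.19)²) = √(0.035813 + 0.620410) = 0.8101 km
E6: √((-0.0282·111.32)² + (0.0267·66.19)²) = √(9.854727 + 3.123254) = 3.6025 km
E12: √((0.0136·111.32)² + (0.0240·66.19)²) = √(2.292051 + 2.523523) = 2.1944 km
E7: √((-0.0253·111.32)² + (-0.0057·66.19)²) = √(7.932086 + 0.142342) = 2.8416 km
E9: √((-0.0161·111.32)² + (-0.0088·66.19)²) = √(3.212167 + 0.339274) = 1.8845 km
Threshold 0.535 km: none within range.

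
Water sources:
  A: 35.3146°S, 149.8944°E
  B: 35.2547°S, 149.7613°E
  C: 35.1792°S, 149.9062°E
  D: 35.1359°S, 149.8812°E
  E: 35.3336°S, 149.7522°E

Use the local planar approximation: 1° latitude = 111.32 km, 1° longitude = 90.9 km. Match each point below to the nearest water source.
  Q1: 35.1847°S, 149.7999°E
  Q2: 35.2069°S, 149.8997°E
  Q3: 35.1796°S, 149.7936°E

Q1 at 35.1847°S, 149.7999°E:
  A: 16.8195 km
  B: 8.5459 km
  C: 9.6820 km
  D: 9.1720 km
  E: 17.1333 km
  → nearest: B (8.5459 km)
Q2 at 35.2069°S, 149.8997°E:
  A: 11.9988 km
  B: 13.6596 km
  C: 3.1397 km
  D: 8.0806 km
  E: 19.4602 km
  → nearest: C (3.1397 km)
Q3 at 35.1796°S, 149.7936°E:
  A: 17.6012 km
  B: 8.8607 km
  C: 10.2354 km
  D: 9.3312 km
  E: 17.5515 km
  → nearest: B (8.8607 km)

Q1→B; Q2→C; Q3→B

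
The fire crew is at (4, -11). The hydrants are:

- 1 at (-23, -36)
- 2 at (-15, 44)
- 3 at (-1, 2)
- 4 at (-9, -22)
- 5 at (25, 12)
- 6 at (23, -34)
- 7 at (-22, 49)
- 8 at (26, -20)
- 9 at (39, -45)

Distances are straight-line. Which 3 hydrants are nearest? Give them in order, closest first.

3, 4, 8

Distances from (4, -11):
1: 36.8
2: 58.2
3: 13.9
4: 17.0
5: 31.1
6: 29.8
7: 65.4
8: 23.8
9: 48.8
Sorted: 3 (13.9) < 4 (17.0) < 8 (23.8) < 6 (29.8) < 5 (31.1) < …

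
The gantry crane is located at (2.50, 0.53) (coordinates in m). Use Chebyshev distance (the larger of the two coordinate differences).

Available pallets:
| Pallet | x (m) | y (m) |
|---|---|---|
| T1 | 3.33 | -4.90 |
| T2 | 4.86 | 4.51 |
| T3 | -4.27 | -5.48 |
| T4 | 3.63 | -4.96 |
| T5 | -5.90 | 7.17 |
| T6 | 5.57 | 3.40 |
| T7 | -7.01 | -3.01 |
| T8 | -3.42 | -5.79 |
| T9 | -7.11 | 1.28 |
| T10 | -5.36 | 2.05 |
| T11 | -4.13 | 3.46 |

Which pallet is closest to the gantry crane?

T6

Distances from (2.50, 0.53):
T1: max(|0.83|, |-5.43|) = 5.43 m
T2: max(|2.36|, |3.98|) = 3.98 m
T3: max(|-6.77|, |-6.01|) = 6.77 m
T4: max(|1.13|, |-5.49|) = 5.49 m
T5: max(|-8.40|, |6.64|) = 8.40 m
T6: max(|3.07|, |2.87|) = 3.07 m
T7: max(|-9.51|, |-3.54|) = 9.51 m
T8: max(|-5.92|, |-6.32|) = 6.32 m
T9: max(|-9.61|, |0.75|) = 9.61 m
T10: max(|-7.86|, |1.52|) = 7.86 m
T11: max(|-6.63|, |2.93|) = 6.63 m
Minimum: T6 at 3.07 m.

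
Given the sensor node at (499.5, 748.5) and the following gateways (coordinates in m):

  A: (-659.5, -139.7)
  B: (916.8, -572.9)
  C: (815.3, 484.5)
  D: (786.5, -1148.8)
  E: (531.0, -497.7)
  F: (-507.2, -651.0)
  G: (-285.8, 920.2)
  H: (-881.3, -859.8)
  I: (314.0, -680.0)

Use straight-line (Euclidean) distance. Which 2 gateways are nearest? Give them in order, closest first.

C, G

Distances from (499.5, 748.5):
A: √((-1159.0)² + (-888.2)²) = √(1343281.000 + 788899.240) = 1460.2 m
B: √((417.3)² + (-1321.4)²) = √(174139.290 + 1746097.960) = 1385.7 m
C: √((315.8)² + (-264.0)²) = √(99729.640 + 69696.000) = 411.6 m
D: √((287.0)² + (-1897.3)²) = √(82369.000 + 3599747.290) = 1918.9 m
E: √((31.5)² + (-1246.2)²) = √(992.250 + 1553014.440) = 1246.6 m
F: √((-1006.7)² + (-1399.5)²) = √(1013444.890 + 1958600.250) = 1724.0 m
G: √((-785.3)² + (171.7)²) = √(616696.090 + 29480.890) = 803.9 m
H: √((-1380.8)² + (-1608.3)²) = √(1906608.640 + 2586628.890) = 2119.7 m
I: √((-185.5)² + (-1428.5)²) = √(34410.250 + 2040612.250) = 1440.5 m
Sorted: C (411.6 m) < G (803.9 m) < E (1246.6 m) < B (1385.7 m) < …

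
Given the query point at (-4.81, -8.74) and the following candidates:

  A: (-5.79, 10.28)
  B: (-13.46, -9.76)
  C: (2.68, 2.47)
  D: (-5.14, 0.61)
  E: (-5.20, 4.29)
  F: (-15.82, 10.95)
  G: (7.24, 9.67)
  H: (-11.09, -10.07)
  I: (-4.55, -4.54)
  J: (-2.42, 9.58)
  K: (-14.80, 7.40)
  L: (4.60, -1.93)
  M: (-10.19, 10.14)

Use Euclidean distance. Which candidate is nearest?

I

Distances from (-4.81, -8.74):
A: √((-0.98)² + (19.02)²) = √(0.9604 + 361.7604) = 19.05
B: √((-8.65)² + (-1.02)²) = √(74.8225 + 1.0404) = 8.71
C: √((7.49)² + (11.21)²) = √(56.1001 + 125.6641) = 13.48
D: √((-0.33)² + (9.35)²) = √(0.1089 + 87.4225) = 9.36
E: √((-0.39)² + (13.03)²) = √(0.1521 + 169.7809) = 13.04
F: √((-11.01)² + (19.69)²) = √(121.2201 + 387.6961) = 22.56
G: √((12.05)² + (18.41)²) = √(145.2025 + 338.9281) = 22.00
H: √((-6.28)² + (-1.33)²) = √(39.4384 + 1.7689) = 6.42
I: √((0.26)² + (4.20)²) = √(0.0676 + 17.6400) = 4.21
J: √((2.39)² + (18.32)²) = √(5.7121 + 335.6224) = 18.48
K: √((-9.99)² + (16.14)²) = √(99.8001 + 260.4996) = 18.98
L: √((9.41)² + (6.81)²) = √(88.5481 + 46.3761) = 11.62
M: √((-5.38)² + (18.88)²) = √(28.9444 + 356.4544) = 19.63
Minimum: I at 4.21.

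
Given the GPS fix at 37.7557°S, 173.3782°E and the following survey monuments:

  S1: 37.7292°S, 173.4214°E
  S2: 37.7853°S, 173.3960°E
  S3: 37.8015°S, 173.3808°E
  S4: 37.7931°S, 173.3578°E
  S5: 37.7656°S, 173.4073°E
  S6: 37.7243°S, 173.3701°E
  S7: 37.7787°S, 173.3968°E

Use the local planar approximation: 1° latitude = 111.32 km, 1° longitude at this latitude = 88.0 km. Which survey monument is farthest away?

Distances from 37.7557°S, 173.3782°E:
S1: 4.8119 km
S2: 3.6484 km
S3: 5.1036 km
S4: 4.5339 km
S5: 2.7879 km
S6: 3.5674 km
S7: 3.0388 km
Maximum: S3 at 5.1036 km.

S3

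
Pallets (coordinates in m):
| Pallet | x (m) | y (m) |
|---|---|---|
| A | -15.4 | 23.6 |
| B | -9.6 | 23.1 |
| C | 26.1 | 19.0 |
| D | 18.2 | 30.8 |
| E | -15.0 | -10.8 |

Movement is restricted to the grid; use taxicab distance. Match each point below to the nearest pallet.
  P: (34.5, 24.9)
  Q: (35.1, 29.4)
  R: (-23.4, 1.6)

P at (34.5, 24.9):
  A: 51.2 m
  B: 45.9 m
  C: 14.3 m
  D: 22.2 m
  E: 85.2 m
  → nearest: C (14.3 m)
Q at (35.1, 29.4):
  A: 56.3 m
  B: 51.0 m
  C: 19.4 m
  D: 18.3 m
  E: 90.3 m
  → nearest: D (18.3 m)
R at (-23.4, 1.6):
  A: 30.0 m
  B: 35.3 m
  C: 66.9 m
  D: 70.8 m
  E: 20.8 m
  → nearest: E (20.8 m)

P→C; Q→D; R→E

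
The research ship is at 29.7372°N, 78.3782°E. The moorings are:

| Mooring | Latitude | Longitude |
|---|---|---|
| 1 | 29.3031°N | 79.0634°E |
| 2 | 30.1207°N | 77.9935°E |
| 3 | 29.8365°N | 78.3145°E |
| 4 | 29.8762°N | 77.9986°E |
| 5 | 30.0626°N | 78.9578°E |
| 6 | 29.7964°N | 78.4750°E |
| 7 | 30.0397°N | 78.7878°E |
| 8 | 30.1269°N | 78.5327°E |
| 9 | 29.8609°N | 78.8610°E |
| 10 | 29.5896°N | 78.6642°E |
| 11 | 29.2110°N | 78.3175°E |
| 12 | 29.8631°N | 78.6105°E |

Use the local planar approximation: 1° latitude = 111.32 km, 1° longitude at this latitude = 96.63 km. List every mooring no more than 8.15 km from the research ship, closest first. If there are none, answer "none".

none

Distances from 29.7372°N, 78.3782°E:
1: √((-0.4341·111.32)² + (0.6852·96.63)²) = √(2335.210136 + 4383.880101) = 81.9701 km
2: √((0.3835·111.32)² + (-0.3847·96.63)²) = √(1822.540265 + 1381.873637) = 56.6075 km
3: √((0.0993·111.32)² + (-0.0637·96.63)²) = √(122.192596 + 37.888100) = 12.6523 km
4: √((0.1390·111.32)² + (-0.3796·96.63)²) = √(239.428583 + 1345.477274) = 39.8109 km
5: √((0.3254·111.32)² + (0.5796·96.63)²) = √(1312.143981 + 3136.755822) = 66.7001 km
6: √((0.0592·111.32)² + (0.0968·96.63)²) = √(43.429998 + 87.493275) = 11.4422 km
7: √((0.3025·111.32)² + (0.4096·96.63)²) = √(1133.958480 + 1566.548536) = 51.9664 km
8: √((0.3897·111.32)² + (0.1545·96.63)²) = √(1881.946213 + 222.885044) = 45.8784 km
9: √((0.1237·111.32)² + (0.4828·96.63)²) = √(189.620721 + 2176.499050) = 48.6428 km
10: √((-0.1476·111.32)² + (0.2860·96.63)²) = √(269.972240 + 763.758445) = 32.1517 km
11: √((-0.5262·111.32)² + (-0.0607·96.63)²) = √(3431.216193 + 34.403398) = 58.8695 km
12: √((0.1259·111.32)² + (0.2323·96.63)²) = √(196.425495 + 503.874498) = 26.4632 km
Threshold 8.15 km: none within range.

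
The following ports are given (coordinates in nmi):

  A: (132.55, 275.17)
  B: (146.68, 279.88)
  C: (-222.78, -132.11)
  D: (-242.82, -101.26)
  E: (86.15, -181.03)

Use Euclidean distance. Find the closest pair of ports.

Pairwise distances:
A–B: √((14.13)² + (4.71)²) = √(199.6569 + 22.1841) = 14.89 nmi
C–D: √((-20.04)² + (30.85)²) = √(401.6016 + 951.7225) = 36.79 nmi
C–E: √((308.93)² + (-48.92)²) = √(95437.7449 + 2393.1664) = 312.78 nmi
D–E: √((328.97)² + (-79.77)²) = √(108221.2609 + 6363.2529) = 338.50 nmi
A–E: √((-46.40)² + (-456.20)²) = √(2152.9600 + 208118.4400) = 458.55 nmi
B–E: √((-60.53)² + (-460.91)²) = √(3663.8809 + 212438.0281) = 464.87 nmi
A–D: √((-375.37)² + (-376.43)²) = √(140902.6369 + 141699.5449) = 531.60 nmi
A–C: √((-355.33)² + (-407.28)²) = √(126259.4089 + 165876.9984) = 540.50 nmi
B–D: √((-389.50)² + (-381.14)²) = √(151710.2500 + 145267.6996) = 544.96 nmi
B–C: √((-369.46)² + (-411.99)²) = √(136500.6916 + 169735.7601) = 553.39 nmi
Closest pair: A–B at 14.89 nmi.

A and B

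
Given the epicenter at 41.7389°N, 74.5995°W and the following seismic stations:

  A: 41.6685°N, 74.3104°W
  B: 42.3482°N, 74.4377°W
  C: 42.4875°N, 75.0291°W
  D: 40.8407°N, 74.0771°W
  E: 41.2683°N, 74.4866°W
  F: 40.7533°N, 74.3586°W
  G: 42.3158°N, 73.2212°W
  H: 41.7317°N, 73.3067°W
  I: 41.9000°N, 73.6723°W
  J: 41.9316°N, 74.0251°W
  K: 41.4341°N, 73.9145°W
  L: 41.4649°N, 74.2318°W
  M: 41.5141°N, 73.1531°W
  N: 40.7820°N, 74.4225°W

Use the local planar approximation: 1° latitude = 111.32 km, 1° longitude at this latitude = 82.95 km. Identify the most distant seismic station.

G

Distances from 41.7389°N, 74.5995°W:
A: √((-0.0704·111.32)² + (0.2891·82.95)²) = √(61.417440 + 575.080927) = 25.2289 km
B: √((0.6093·111.32)² + (0.1618·82.95)²) = √(4600.539370 + 180.131562) = 69.1424 km
C: √((0.7486·111.32)² + (-0.4296·82.95)²) = √(6944.580890 + 1269.876032) = 90.6336 km
D: √((-0.8982·111.32)² + (0.5224·82.95)²) = √(9997.524953 + 1877.755822) = 108.9738 km
E: √((-0.4706·111.32)² + (0.1129·82.95)²) = √(2744.417886 + 87.704255) = 53.2177 km
F: √((-0.9856·111.32)² + (0.2409·82.95)²) = √(12037.818334 + 399.306501) = 111.5219 km
G: √((0.5769·111.32)² + (1.3783·82.95)²) = √(4124.273648 + 13071.345470) = 131.1321 km
H: √((-0.0072·111.32)² + (1.2928·82.95)²) = √(0.642409 + 11499.937170) = 107.2408 km
I: √((0.1611·111.32)² + (0.9272·82.95)²) = √(321.615874 + 5915.338838) = 78.9744 km
J: √((0.1927·111.32)² + (0.5744·82.95)²) = √(460.161017 + 2270.187056) = 52.2527 km
K: √((-0.3048·111.32)² + (0.6850·82.95)²) = √(1151.267701 + 3228.597631) = 66.1806 km
L: √((-0.2740·111.32)² + (0.3677·82.95)²) = √(930.352483 + 930.293616) = 43.1352 km
M: √((-0.2248·111.32)² + (1.4464·82.95)²) = √(626.237412 + 14394.931646) = 122.5609 km
N: √((-0.9569·111.32)² + (0.1770·82.95)²) = √(11346.959493 + 215.565529) = 107.5292 km
Maximum: G at 131.1321 km.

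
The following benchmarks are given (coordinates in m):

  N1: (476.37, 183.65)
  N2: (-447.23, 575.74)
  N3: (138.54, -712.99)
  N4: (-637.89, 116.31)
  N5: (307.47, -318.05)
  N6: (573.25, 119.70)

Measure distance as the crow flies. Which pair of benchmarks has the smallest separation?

Pairwise distances:
N1–N6: √((96.88)² + (-63.95)²) = √(9385.7344 + 4089.6025) = 116.08 m
N3–N5: √((168.93)² + (394.94)²) = √(28537.3449 + 155977.6036) = 429.55 m
N2–N4: √((-190.66)² + (-459.43)²) = √(36351.2356 + 211075.9249) = 497.42 m
N5–N6: √((265.78)² + (437.75)²) = √(70639.0084 + 191625.0625) = 512.12 m
N1–N5: √((-168.90)² + (-501.70)²) = √(28527.2100 + 251702.8900) = 529.37 m
N3–N6: √((434.71)² + (832.69)²) = √(188972.7841 + 693372.6361) = 939.33 m
N1–N3: √((-337.83)² + (-896.64)²) = √(114129.1089 + 803963.2896) = 958.17 m
N1–N2: √((-923.60)² + (392.09)²) = √(853036.9600 + 153734.5681) = 1003.38 m
N4–N5: √((945.36)² + (-434.36)²) = √(893705.5296 + 188668.6096) = 1040.37 m
N1–N4: √((-1114.26)² + (-67.34)²) = √(1241575.3476 + 4534.6756) = 1116.29 m
N2–N6: √((1020.48)² + (-456.04)²) = √(1041379.4304 + 207972.4816) = 1117.74 m
N3–N4: √((-776.43)² + (829.30)²) = √(602843.5449 + 687738.4900) = 1136.04 m
N2–N5: √((754.70)² + (-893.79)²) = √(569572.0900 + 798860.5641) = 1169.80 m
N4–N6: √((1211.14)² + (3.39)²) = √(1466860.0996 + 11.4921) = 1211.14 m
N2–N3: √((585.77)² + (-1288.73)²) = √(343126.4929 + 1660825.0129) = 1415.61 m
Closest pair: N1–N6 at 116.08 m.

N1 and N6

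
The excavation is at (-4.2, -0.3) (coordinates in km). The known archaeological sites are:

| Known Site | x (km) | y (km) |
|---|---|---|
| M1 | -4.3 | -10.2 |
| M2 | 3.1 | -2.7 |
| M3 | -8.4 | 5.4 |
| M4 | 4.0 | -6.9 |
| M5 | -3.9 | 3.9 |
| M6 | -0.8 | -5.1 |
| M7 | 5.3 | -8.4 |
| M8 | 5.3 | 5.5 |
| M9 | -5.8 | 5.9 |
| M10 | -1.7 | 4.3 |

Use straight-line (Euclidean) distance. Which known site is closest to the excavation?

M5

Distances from (-4.2, -0.3):
M1: 9.9 km
M2: 7.7 km
M3: 7.1 km
M4: 10.5 km
M5: 4.2 km
M6: 5.9 km
M7: 12.5 km
M8: 11.1 km
M9: 6.4 km
M10: 5.2 km
Minimum: M5 at 4.2 km.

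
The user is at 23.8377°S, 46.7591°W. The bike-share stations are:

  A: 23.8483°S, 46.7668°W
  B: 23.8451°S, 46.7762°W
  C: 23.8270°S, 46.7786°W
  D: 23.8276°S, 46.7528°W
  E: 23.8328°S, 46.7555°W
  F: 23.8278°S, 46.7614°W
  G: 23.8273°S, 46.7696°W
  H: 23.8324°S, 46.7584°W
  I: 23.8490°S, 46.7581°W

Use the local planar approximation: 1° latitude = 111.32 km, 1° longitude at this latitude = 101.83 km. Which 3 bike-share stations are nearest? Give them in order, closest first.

H, E, F

Distances from 23.8377°S, 46.7591°W:
A: √((-0.0106·111.32)² + (-0.0077·101.83)²) = √(1.392381 + 0.614799) = 1.4167 km
B: √((-0.0074·111.32)² + (-0.0171·101.83)²) = √(0.678594 + 3.032101) = 1.9263 km
C: √((0.0107·111.32)² + (-0.0195·101.83)²) = √(1.418776 + 3.942945) = 2.3155 km
D: √((0.0101·111.32)² + (0.0063·101.83)²) = √(1.264122 + 0.411559) = 1.2945 km
E: √((0.0049·111.32)² + (0.0036·101.83)²) = √(0.297535 + 0.134387) = 0.6572 km
F: √((0.0099·111.32)² + (-0.0023·101.83)²) = √(1.214554 + 0.054854) = 1.1267 km
G: √((0.0104·111.32)² + (-0.0105·101.83)²) = √(1.340334 + 1.143221) = 1.5759 km
H: √((0.0053·111.32)² + (0.0007·101.83)²) = √(0.348095 + 0.005081) = 0.5943 km
I: √((-0.0113·111.32)² + (0.0010·101.83)²) = √(1.582353 + 0.010369) = 1.2620 km
Sorted: H (0.5943 km) < E (0.6572 km) < F (1.1267 km) < I (1.2620 km) < D (1.2945 km) < …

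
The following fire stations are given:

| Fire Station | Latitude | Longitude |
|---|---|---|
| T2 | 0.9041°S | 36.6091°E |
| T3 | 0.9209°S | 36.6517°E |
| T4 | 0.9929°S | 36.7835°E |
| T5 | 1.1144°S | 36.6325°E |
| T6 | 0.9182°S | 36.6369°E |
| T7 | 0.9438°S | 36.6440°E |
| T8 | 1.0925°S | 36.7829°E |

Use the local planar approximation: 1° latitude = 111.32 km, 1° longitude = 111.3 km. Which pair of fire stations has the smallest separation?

T3 and T6

Pairwise distances:
T2–T3: 5.0969 km
T2–T4: 21.7829 km
T2–T5: 23.5550 km
T2–T6: 3.4695 km
T2–T7: 5.8838 km
T2–T8: 28.5314 km
T3–T4: 16.7162 km
T3–T5: 21.6462 km
T3–T6: 1.6744 km
T3–T7: 2.6894 km
T3–T8: 24.0446 km
T4–T5: 21.5728 km
T4–T6: 18.3134 km
T4–T7: 16.4603 km
T4–T8: 11.0877 km
T5–T6: 21.8465 km
T5–T7: 19.0343 km
T5–T8: 16.9161 km
T6–T7: 2.9573 km
T6–T8: 25.3088 km
T7–T8: 22.6497 km
Closest pair: T3–T6 at 1.6744 km.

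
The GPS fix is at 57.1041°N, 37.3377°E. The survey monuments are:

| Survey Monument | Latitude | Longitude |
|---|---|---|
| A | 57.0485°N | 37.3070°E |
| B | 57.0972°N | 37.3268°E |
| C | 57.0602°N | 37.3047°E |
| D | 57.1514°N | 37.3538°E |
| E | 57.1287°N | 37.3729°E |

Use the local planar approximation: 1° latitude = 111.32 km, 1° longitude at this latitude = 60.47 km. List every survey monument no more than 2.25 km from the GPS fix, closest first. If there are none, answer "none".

Distances from 57.1041°N, 37.3377°E:
A: √((-0.0556·111.32)² + (-0.0307·60.47)²) = √(38.308573 + 3.446329) = 6.4618 km
B: √((-0.0069·111.32)² + (-0.0109·60.47)²) = √(0.589990 + 0.434443) = 1.0121 km
C: √((-0.0439·111.32)² + (-0.0330·60.47)²) = √(23.882261 + 3.982060) = 5.2787 km
D: √((0.0473·111.32)² + (0.0161·60.47)²) = √(27.724816 + 0.947833) = 5.3547 km
E: √((0.0246·111.32)² + (0.0352·60.47)²) = √(7.499229 + 4.530700) = 3.4684 km
Threshold 2.25 km: B (1.0121 km) is within range.

B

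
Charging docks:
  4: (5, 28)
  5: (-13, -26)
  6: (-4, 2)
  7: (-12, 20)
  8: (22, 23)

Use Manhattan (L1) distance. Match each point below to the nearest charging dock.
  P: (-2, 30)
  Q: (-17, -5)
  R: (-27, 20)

P→4; Q→6; R→7

P at (-2, 30):
  4: |7| + |-2| = 7 + 2 = 9
  5: |-11| + |-56| = 11 + 56 = 67
  6: |-2| + |-28| = 2 + 28 = 30
  7: |-10| + |-10| = 10 + 10 = 20
  8: |24| + |-7| = 24 + 7 = 31
  → nearest: 4 (9)
Q at (-17, -5):
  4: |22| + |33| = 22 + 33 = 55
  5: |4| + |-21| = 4 + 21 = 25
  6: |13| + |7| = 13 + 7 = 20
  7: |5| + |25| = 5 + 25 = 30
  8: |39| + |28| = 39 + 28 = 67
  → nearest: 6 (20)
R at (-27, 20):
  4: |32| + |8| = 32 + 8 = 40
  5: |14| + |-46| = 14 + 46 = 60
  6: |23| + |-18| = 23 + 18 = 41
  7: |15| + |0| = 15 + 0 = 15
  8: |49| + |3| = 49 + 3 = 52
  → nearest: 7 (15)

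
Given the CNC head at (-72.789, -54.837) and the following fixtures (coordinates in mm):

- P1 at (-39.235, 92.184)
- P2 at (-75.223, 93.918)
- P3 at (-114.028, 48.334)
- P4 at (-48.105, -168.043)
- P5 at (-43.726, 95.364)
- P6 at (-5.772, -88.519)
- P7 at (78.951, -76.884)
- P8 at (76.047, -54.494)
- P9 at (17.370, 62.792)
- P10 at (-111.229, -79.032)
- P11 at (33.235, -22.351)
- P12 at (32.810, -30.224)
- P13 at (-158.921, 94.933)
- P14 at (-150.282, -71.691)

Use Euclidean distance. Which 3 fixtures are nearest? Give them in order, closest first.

Distances from (-72.789, -54.837):
P1: √((33.554)² + (147.021)²) = √(1125.87092 + 21615.17444) = 150.801 mm
P2: √((-2.434)² + (148.755)²) = √(5.92436 + 22128.05003) = 148.775 mm
P3: √((-41.239)² + (103.171)²) = √(1700.65512 + 10644.25524) = 111.108 mm
P4: √((24.684)² + (-113.206)²) = √(609.29986 + 12815.59844) = 115.866 mm
P5: √((29.063)² + (150.201)²) = √(844.65797 + 22560.34040) = 152.987 mm
P6: √((67.017)² + (-33.682)²) = √(4491.27829 + 1134.47712) = 75.005 mm
P7: √((151.740)² + (-22.047)²) = √(23025.02760 + 486.07021) = 153.333 mm
P8: √((148.836)² + (0.343)²) = √(22152.15490 + 0.11765) = 148.836 mm
P9: √((90.159)² + (117.629)²) = √(8128.64528 + 13836.58164) = 148.207 mm
P10: √((-38.440)² + (-24.195)²) = √(1477.63360 + 585.39802) = 45.421 mm
P11: √((106.024)² + (32.486)²) = √(11241.08858 + 1055.34020) = 110.889 mm
P12: √((105.599)² + (24.613)²) = √(11151.14880 + 605.79977) = 108.429 mm
P13: √((-86.132)² + (149.770)²) = √(7418.72142 + 22431.05290) = 172.771 mm
P14: √((-77.493)² + (-16.854)²) = √(6005.16505 + 284.05732) = 79.305 mm
Sorted: P10 (45.421 mm) < P6 (75.005 mm) < P14 (79.305 mm) < P12 (108.429 mm) < P11 (110.889 mm) < …

P10, P6, P14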